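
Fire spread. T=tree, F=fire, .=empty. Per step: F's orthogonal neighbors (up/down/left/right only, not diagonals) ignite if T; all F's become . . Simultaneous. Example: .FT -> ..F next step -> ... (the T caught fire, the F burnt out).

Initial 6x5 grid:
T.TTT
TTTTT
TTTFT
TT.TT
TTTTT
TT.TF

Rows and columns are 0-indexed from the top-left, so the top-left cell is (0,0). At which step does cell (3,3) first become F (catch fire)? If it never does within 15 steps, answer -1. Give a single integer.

Step 1: cell (3,3)='F' (+6 fires, +2 burnt)
  -> target ignites at step 1
Step 2: cell (3,3)='.' (+6 fires, +6 burnt)
Step 3: cell (3,3)='.' (+6 fires, +6 burnt)
Step 4: cell (3,3)='.' (+3 fires, +6 burnt)
Step 5: cell (3,3)='.' (+3 fires, +3 burnt)
Step 6: cell (3,3)='.' (+1 fires, +3 burnt)
Step 7: cell (3,3)='.' (+0 fires, +1 burnt)
  fire out at step 7

1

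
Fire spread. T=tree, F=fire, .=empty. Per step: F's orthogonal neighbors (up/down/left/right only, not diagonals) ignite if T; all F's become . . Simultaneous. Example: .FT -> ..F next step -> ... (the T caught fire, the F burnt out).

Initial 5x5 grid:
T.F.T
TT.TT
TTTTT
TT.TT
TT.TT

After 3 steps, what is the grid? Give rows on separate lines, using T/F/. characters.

Step 1: 0 trees catch fire, 1 burn out
  T...T
  TT.TT
  TTTTT
  TT.TT
  TT.TT
Step 2: 0 trees catch fire, 0 burn out
  T...T
  TT.TT
  TTTTT
  TT.TT
  TT.TT
Step 3: 0 trees catch fire, 0 burn out
  T...T
  TT.TT
  TTTTT
  TT.TT
  TT.TT

T...T
TT.TT
TTTTT
TT.TT
TT.TT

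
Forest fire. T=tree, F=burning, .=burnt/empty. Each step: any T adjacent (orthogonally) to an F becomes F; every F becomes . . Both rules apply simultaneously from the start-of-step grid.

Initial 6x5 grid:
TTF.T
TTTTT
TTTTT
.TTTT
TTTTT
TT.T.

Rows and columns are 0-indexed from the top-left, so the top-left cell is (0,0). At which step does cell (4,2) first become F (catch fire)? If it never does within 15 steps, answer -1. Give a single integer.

Step 1: cell (4,2)='T' (+2 fires, +1 burnt)
Step 2: cell (4,2)='T' (+4 fires, +2 burnt)
Step 3: cell (4,2)='T' (+5 fires, +4 burnt)
Step 4: cell (4,2)='F' (+6 fires, +5 burnt)
  -> target ignites at step 4
Step 5: cell (4,2)='.' (+3 fires, +6 burnt)
Step 6: cell (4,2)='.' (+4 fires, +3 burnt)
Step 7: cell (4,2)='.' (+1 fires, +4 burnt)
Step 8: cell (4,2)='.' (+0 fires, +1 burnt)
  fire out at step 8

4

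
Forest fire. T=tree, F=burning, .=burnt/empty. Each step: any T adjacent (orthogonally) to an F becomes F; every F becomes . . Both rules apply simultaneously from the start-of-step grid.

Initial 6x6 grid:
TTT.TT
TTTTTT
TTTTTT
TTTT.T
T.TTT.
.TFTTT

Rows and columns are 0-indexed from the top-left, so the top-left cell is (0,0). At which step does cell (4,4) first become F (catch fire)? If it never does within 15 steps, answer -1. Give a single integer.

Step 1: cell (4,4)='T' (+3 fires, +1 burnt)
Step 2: cell (4,4)='T' (+3 fires, +3 burnt)
Step 3: cell (4,4)='F' (+5 fires, +3 burnt)
  -> target ignites at step 3
Step 4: cell (4,4)='.' (+4 fires, +5 burnt)
Step 5: cell (4,4)='.' (+6 fires, +4 burnt)
Step 6: cell (4,4)='.' (+4 fires, +6 burnt)
Step 7: cell (4,4)='.' (+4 fires, +4 burnt)
Step 8: cell (4,4)='.' (+1 fires, +4 burnt)
Step 9: cell (4,4)='.' (+0 fires, +1 burnt)
  fire out at step 9

3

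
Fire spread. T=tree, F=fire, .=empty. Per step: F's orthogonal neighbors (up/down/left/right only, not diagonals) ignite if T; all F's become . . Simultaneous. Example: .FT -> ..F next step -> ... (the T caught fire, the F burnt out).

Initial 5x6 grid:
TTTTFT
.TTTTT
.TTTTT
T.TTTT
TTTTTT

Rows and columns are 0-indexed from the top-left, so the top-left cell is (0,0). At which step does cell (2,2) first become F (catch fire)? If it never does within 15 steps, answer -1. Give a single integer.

Step 1: cell (2,2)='T' (+3 fires, +1 burnt)
Step 2: cell (2,2)='T' (+4 fires, +3 burnt)
Step 3: cell (2,2)='T' (+5 fires, +4 burnt)
Step 4: cell (2,2)='F' (+6 fires, +5 burnt)
  -> target ignites at step 4
Step 5: cell (2,2)='.' (+4 fires, +6 burnt)
Step 6: cell (2,2)='.' (+1 fires, +4 burnt)
Step 7: cell (2,2)='.' (+1 fires, +1 burnt)
Step 8: cell (2,2)='.' (+1 fires, +1 burnt)
Step 9: cell (2,2)='.' (+1 fires, +1 burnt)
Step 10: cell (2,2)='.' (+0 fires, +1 burnt)
  fire out at step 10

4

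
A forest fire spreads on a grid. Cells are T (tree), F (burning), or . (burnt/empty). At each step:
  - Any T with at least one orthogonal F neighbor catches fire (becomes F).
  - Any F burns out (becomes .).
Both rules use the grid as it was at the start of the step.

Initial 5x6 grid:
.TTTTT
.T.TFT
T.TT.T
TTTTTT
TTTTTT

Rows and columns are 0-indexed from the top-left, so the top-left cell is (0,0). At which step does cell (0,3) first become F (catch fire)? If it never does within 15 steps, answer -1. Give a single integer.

Step 1: cell (0,3)='T' (+3 fires, +1 burnt)
Step 2: cell (0,3)='F' (+4 fires, +3 burnt)
  -> target ignites at step 2
Step 3: cell (0,3)='.' (+4 fires, +4 burnt)
Step 4: cell (0,3)='.' (+5 fires, +4 burnt)
Step 5: cell (0,3)='.' (+4 fires, +5 burnt)
Step 6: cell (0,3)='.' (+2 fires, +4 burnt)
Step 7: cell (0,3)='.' (+2 fires, +2 burnt)
Step 8: cell (0,3)='.' (+0 fires, +2 burnt)
  fire out at step 8

2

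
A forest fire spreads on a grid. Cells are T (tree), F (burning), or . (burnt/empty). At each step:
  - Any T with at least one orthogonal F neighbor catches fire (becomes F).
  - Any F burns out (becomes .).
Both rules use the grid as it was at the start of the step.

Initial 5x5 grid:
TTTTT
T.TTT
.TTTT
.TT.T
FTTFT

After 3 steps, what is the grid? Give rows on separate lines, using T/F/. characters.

Step 1: 3 trees catch fire, 2 burn out
  TTTTT
  T.TTT
  .TTTT
  .TT.T
  .FF.F
Step 2: 3 trees catch fire, 3 burn out
  TTTTT
  T.TTT
  .TTTT
  .FF.F
  .....
Step 3: 3 trees catch fire, 3 burn out
  TTTTT
  T.TTT
  .FFTF
  .....
  .....

TTTTT
T.TTT
.FFTF
.....
.....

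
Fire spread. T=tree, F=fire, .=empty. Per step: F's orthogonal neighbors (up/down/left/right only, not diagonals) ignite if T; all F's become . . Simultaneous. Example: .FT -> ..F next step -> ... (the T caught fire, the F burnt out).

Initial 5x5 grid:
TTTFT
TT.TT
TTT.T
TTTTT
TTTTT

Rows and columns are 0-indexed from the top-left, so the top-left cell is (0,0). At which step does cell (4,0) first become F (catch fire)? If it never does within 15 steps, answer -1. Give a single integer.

Step 1: cell (4,0)='T' (+3 fires, +1 burnt)
Step 2: cell (4,0)='T' (+2 fires, +3 burnt)
Step 3: cell (4,0)='T' (+3 fires, +2 burnt)
Step 4: cell (4,0)='T' (+3 fires, +3 burnt)
Step 5: cell (4,0)='T' (+5 fires, +3 burnt)
Step 6: cell (4,0)='T' (+4 fires, +5 burnt)
Step 7: cell (4,0)='F' (+2 fires, +4 burnt)
  -> target ignites at step 7
Step 8: cell (4,0)='.' (+0 fires, +2 burnt)
  fire out at step 8

7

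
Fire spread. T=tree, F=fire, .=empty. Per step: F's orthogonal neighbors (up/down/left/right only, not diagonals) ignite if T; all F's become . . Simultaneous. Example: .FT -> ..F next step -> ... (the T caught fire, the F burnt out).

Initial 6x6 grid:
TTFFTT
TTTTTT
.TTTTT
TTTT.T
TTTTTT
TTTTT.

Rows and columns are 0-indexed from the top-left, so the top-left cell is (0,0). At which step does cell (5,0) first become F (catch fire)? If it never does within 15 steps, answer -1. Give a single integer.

Step 1: cell (5,0)='T' (+4 fires, +2 burnt)
Step 2: cell (5,0)='T' (+6 fires, +4 burnt)
Step 3: cell (5,0)='T' (+6 fires, +6 burnt)
Step 4: cell (5,0)='T' (+4 fires, +6 burnt)
Step 5: cell (5,0)='T' (+6 fires, +4 burnt)
Step 6: cell (5,0)='T' (+4 fires, +6 burnt)
Step 7: cell (5,0)='F' (+1 fires, +4 burnt)
  -> target ignites at step 7
Step 8: cell (5,0)='.' (+0 fires, +1 burnt)
  fire out at step 8

7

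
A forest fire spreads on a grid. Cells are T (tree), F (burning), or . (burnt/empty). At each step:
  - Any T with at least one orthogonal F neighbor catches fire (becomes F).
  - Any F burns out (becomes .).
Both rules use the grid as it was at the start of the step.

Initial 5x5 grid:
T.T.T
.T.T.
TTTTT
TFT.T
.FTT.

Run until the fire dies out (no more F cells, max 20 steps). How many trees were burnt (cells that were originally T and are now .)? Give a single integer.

Answer: 12

Derivation:
Step 1: +4 fires, +2 burnt (F count now 4)
Step 2: +4 fires, +4 burnt (F count now 4)
Step 3: +1 fires, +4 burnt (F count now 1)
Step 4: +2 fires, +1 burnt (F count now 2)
Step 5: +1 fires, +2 burnt (F count now 1)
Step 6: +0 fires, +1 burnt (F count now 0)
Fire out after step 6
Initially T: 15, now '.': 22
Total burnt (originally-T cells now '.'): 12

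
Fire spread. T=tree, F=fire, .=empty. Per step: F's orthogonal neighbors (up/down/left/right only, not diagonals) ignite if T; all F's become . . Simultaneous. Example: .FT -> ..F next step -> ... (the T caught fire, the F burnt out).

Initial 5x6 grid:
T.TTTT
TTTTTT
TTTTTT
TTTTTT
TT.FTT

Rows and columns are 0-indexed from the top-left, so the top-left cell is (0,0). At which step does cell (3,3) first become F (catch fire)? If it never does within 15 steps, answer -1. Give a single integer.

Step 1: cell (3,3)='F' (+2 fires, +1 burnt)
  -> target ignites at step 1
Step 2: cell (3,3)='.' (+4 fires, +2 burnt)
Step 3: cell (3,3)='.' (+5 fires, +4 burnt)
Step 4: cell (3,3)='.' (+7 fires, +5 burnt)
Step 5: cell (3,3)='.' (+6 fires, +7 burnt)
Step 6: cell (3,3)='.' (+2 fires, +6 burnt)
Step 7: cell (3,3)='.' (+1 fires, +2 burnt)
Step 8: cell (3,3)='.' (+0 fires, +1 burnt)
  fire out at step 8

1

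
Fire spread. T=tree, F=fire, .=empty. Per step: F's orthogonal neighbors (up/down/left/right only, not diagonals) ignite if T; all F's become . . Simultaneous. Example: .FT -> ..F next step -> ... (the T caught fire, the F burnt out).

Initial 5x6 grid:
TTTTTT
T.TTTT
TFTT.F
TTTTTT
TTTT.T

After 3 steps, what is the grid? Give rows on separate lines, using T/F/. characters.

Step 1: 5 trees catch fire, 2 burn out
  TTTTTT
  T.TTTF
  F.FT..
  TFTTTF
  TTTT.T
Step 2: 10 trees catch fire, 5 burn out
  TTTTTF
  F.FTF.
  ...F..
  F.FTF.
  TFTT.F
Step 3: 7 trees catch fire, 10 burn out
  FTFTF.
  ...F..
  ......
  ...F..
  F.FT..

FTFTF.
...F..
......
...F..
F.FT..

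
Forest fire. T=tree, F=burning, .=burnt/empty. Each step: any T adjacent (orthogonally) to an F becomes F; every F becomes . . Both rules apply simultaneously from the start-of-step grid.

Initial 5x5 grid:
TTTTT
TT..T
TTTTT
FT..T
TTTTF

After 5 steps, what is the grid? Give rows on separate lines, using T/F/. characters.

Step 1: 5 trees catch fire, 2 burn out
  TTTTT
  TT..T
  FTTTT
  .F..F
  FTTF.
Step 2: 5 trees catch fire, 5 burn out
  TTTTT
  FT..T
  .FTTF
  .....
  .FF..
Step 3: 5 trees catch fire, 5 burn out
  FTTTT
  .F..F
  ..FF.
  .....
  .....
Step 4: 2 trees catch fire, 5 burn out
  .FTTF
  .....
  .....
  .....
  .....
Step 5: 2 trees catch fire, 2 burn out
  ..FF.
  .....
  .....
  .....
  .....

..FF.
.....
.....
.....
.....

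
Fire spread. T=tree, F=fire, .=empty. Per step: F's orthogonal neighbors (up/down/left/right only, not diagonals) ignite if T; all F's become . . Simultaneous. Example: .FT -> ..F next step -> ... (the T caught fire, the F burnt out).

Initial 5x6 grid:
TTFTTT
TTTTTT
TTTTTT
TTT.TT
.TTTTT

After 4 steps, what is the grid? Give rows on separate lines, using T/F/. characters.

Step 1: 3 trees catch fire, 1 burn out
  TF.FTT
  TTFTTT
  TTTTTT
  TTT.TT
  .TTTTT
Step 2: 5 trees catch fire, 3 burn out
  F...FT
  TF.FTT
  TTFTTT
  TTT.TT
  .TTTTT
Step 3: 6 trees catch fire, 5 burn out
  .....F
  F...FT
  TF.FTT
  TTF.TT
  .TTTTT
Step 4: 5 trees catch fire, 6 burn out
  ......
  .....F
  F...FT
  TF..TT
  .TFTTT

......
.....F
F...FT
TF..TT
.TFTTT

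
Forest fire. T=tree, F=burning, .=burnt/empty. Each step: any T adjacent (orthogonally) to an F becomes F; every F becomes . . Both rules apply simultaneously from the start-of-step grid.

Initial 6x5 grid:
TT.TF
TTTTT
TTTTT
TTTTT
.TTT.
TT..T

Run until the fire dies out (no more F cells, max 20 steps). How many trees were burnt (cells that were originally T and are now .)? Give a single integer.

Answer: 23

Derivation:
Step 1: +2 fires, +1 burnt (F count now 2)
Step 2: +2 fires, +2 burnt (F count now 2)
Step 3: +3 fires, +2 burnt (F count now 3)
Step 4: +3 fires, +3 burnt (F count now 3)
Step 5: +5 fires, +3 burnt (F count now 5)
Step 6: +4 fires, +5 burnt (F count now 4)
Step 7: +2 fires, +4 burnt (F count now 2)
Step 8: +1 fires, +2 burnt (F count now 1)
Step 9: +1 fires, +1 burnt (F count now 1)
Step 10: +0 fires, +1 burnt (F count now 0)
Fire out after step 10
Initially T: 24, now '.': 29
Total burnt (originally-T cells now '.'): 23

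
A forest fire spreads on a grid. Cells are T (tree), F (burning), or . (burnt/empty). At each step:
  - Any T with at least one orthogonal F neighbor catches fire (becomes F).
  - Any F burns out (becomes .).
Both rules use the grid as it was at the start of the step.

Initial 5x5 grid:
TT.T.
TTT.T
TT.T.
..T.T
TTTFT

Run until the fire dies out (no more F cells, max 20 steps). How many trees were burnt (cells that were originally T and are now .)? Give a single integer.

Step 1: +2 fires, +1 burnt (F count now 2)
Step 2: +3 fires, +2 burnt (F count now 3)
Step 3: +1 fires, +3 burnt (F count now 1)
Step 4: +0 fires, +1 burnt (F count now 0)
Fire out after step 4
Initially T: 16, now '.': 15
Total burnt (originally-T cells now '.'): 6

Answer: 6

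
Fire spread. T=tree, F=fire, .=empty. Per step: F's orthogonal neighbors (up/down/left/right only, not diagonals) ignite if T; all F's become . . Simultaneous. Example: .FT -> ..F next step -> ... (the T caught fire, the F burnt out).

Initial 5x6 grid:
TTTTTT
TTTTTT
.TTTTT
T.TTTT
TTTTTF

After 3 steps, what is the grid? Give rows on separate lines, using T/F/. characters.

Step 1: 2 trees catch fire, 1 burn out
  TTTTTT
  TTTTTT
  .TTTTT
  T.TTTF
  TTTTF.
Step 2: 3 trees catch fire, 2 burn out
  TTTTTT
  TTTTTT
  .TTTTF
  T.TTF.
  TTTF..
Step 3: 4 trees catch fire, 3 burn out
  TTTTTT
  TTTTTF
  .TTTF.
  T.TF..
  TTF...

TTTTTT
TTTTTF
.TTTF.
T.TF..
TTF...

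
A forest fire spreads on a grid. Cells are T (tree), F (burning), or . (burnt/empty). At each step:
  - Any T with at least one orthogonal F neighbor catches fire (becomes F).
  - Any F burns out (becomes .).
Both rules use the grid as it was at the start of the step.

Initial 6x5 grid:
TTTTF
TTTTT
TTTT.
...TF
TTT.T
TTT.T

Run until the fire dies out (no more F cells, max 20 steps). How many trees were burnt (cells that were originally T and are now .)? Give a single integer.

Answer: 16

Derivation:
Step 1: +4 fires, +2 burnt (F count now 4)
Step 2: +4 fires, +4 burnt (F count now 4)
Step 3: +3 fires, +4 burnt (F count now 3)
Step 4: +3 fires, +3 burnt (F count now 3)
Step 5: +2 fires, +3 burnt (F count now 2)
Step 6: +0 fires, +2 burnt (F count now 0)
Fire out after step 6
Initially T: 22, now '.': 24
Total burnt (originally-T cells now '.'): 16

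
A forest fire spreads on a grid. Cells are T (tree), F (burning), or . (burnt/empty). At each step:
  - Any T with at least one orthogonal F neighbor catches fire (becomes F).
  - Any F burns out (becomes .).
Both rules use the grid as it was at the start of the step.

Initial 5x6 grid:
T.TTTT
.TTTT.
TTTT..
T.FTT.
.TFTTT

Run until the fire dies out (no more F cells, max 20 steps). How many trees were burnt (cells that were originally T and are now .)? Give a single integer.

Step 1: +4 fires, +2 burnt (F count now 4)
Step 2: +5 fires, +4 burnt (F count now 5)
Step 3: +5 fires, +5 burnt (F count now 5)
Step 4: +3 fires, +5 burnt (F count now 3)
Step 5: +1 fires, +3 burnt (F count now 1)
Step 6: +1 fires, +1 burnt (F count now 1)
Step 7: +0 fires, +1 burnt (F count now 0)
Fire out after step 7
Initially T: 20, now '.': 29
Total burnt (originally-T cells now '.'): 19

Answer: 19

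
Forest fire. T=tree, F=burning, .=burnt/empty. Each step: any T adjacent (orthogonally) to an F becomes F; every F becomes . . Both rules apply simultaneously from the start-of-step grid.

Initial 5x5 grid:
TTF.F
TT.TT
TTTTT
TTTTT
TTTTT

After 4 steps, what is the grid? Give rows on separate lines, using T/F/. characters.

Step 1: 2 trees catch fire, 2 burn out
  TF...
  TT.TF
  TTTTT
  TTTTT
  TTTTT
Step 2: 4 trees catch fire, 2 burn out
  F....
  TF.F.
  TTTTF
  TTTTT
  TTTTT
Step 3: 4 trees catch fire, 4 burn out
  .....
  F....
  TFTF.
  TTTTF
  TTTTT
Step 4: 5 trees catch fire, 4 burn out
  .....
  .....
  F.F..
  TFTF.
  TTTTF

.....
.....
F.F..
TFTF.
TTTTF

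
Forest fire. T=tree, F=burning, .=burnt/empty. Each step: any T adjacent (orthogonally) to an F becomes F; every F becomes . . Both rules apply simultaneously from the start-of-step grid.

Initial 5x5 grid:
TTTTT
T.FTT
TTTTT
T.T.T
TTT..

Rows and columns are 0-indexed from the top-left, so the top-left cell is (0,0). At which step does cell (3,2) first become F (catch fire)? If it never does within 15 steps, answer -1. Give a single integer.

Step 1: cell (3,2)='T' (+3 fires, +1 burnt)
Step 2: cell (3,2)='F' (+6 fires, +3 burnt)
  -> target ignites at step 2
Step 3: cell (3,2)='.' (+5 fires, +6 burnt)
Step 4: cell (3,2)='.' (+4 fires, +5 burnt)
Step 5: cell (3,2)='.' (+1 fires, +4 burnt)
Step 6: cell (3,2)='.' (+0 fires, +1 burnt)
  fire out at step 6

2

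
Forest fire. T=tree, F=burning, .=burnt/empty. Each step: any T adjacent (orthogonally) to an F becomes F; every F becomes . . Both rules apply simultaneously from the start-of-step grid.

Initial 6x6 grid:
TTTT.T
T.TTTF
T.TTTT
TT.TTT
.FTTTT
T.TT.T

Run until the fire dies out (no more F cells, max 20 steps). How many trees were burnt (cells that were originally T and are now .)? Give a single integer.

Step 1: +5 fires, +2 burnt (F count now 5)
Step 2: +6 fires, +5 burnt (F count now 6)
Step 3: +9 fires, +6 burnt (F count now 9)
Step 4: +4 fires, +9 burnt (F count now 4)
Step 5: +2 fires, +4 burnt (F count now 2)
Step 6: +0 fires, +2 burnt (F count now 0)
Fire out after step 6
Initially T: 27, now '.': 35
Total burnt (originally-T cells now '.'): 26

Answer: 26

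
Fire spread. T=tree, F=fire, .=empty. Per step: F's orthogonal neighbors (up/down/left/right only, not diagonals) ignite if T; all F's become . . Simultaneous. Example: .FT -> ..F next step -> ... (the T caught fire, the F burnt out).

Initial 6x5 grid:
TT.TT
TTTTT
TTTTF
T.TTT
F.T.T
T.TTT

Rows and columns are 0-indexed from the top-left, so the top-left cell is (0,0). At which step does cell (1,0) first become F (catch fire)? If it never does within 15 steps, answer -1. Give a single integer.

Step 1: cell (1,0)='T' (+5 fires, +2 burnt)
Step 2: cell (1,0)='T' (+6 fires, +5 burnt)
Step 3: cell (1,0)='F' (+6 fires, +6 burnt)
  -> target ignites at step 3
Step 4: cell (1,0)='.' (+4 fires, +6 burnt)
Step 5: cell (1,0)='.' (+2 fires, +4 burnt)
Step 6: cell (1,0)='.' (+0 fires, +2 burnt)
  fire out at step 6

3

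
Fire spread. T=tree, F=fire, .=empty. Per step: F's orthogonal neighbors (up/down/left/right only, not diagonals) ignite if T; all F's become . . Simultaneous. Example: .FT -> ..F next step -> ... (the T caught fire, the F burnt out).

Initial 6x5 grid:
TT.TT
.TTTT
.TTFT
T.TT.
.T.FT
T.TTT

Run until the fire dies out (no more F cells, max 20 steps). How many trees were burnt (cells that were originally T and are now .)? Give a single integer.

Step 1: +6 fires, +2 burnt (F count now 6)
Step 2: +7 fires, +6 burnt (F count now 7)
Step 3: +2 fires, +7 burnt (F count now 2)
Step 4: +1 fires, +2 burnt (F count now 1)
Step 5: +1 fires, +1 burnt (F count now 1)
Step 6: +0 fires, +1 burnt (F count now 0)
Fire out after step 6
Initially T: 20, now '.': 27
Total burnt (originally-T cells now '.'): 17

Answer: 17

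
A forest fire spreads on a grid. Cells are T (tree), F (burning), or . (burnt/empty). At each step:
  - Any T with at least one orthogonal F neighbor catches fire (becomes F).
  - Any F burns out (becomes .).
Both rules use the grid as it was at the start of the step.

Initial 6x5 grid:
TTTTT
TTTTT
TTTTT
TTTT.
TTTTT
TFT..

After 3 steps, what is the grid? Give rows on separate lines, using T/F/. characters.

Step 1: 3 trees catch fire, 1 burn out
  TTTTT
  TTTTT
  TTTTT
  TTTT.
  TFTTT
  F.F..
Step 2: 3 trees catch fire, 3 burn out
  TTTTT
  TTTTT
  TTTTT
  TFTT.
  F.FTT
  .....
Step 3: 4 trees catch fire, 3 burn out
  TTTTT
  TTTTT
  TFTTT
  F.FT.
  ...FT
  .....

TTTTT
TTTTT
TFTTT
F.FT.
...FT
.....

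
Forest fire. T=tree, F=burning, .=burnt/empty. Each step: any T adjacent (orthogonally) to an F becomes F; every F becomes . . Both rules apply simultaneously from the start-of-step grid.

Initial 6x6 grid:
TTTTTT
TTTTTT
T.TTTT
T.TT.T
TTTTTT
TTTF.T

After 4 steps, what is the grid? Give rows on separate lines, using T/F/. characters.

Step 1: 2 trees catch fire, 1 burn out
  TTTTTT
  TTTTTT
  T.TTTT
  T.TT.T
  TTTFTT
  TTF..T
Step 2: 4 trees catch fire, 2 burn out
  TTTTTT
  TTTTTT
  T.TTTT
  T.TF.T
  TTF.FT
  TF...T
Step 3: 5 trees catch fire, 4 burn out
  TTTTTT
  TTTTTT
  T.TFTT
  T.F..T
  TF...F
  F....T
Step 4: 6 trees catch fire, 5 burn out
  TTTTTT
  TTTFTT
  T.F.FT
  T....F
  F.....
  .....F

TTTTTT
TTTFTT
T.F.FT
T....F
F.....
.....F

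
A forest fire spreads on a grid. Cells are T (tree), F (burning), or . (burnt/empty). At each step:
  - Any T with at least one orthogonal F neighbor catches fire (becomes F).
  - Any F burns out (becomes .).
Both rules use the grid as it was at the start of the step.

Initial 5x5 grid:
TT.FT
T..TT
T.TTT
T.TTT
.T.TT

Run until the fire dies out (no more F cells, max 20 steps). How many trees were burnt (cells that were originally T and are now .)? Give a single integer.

Step 1: +2 fires, +1 burnt (F count now 2)
Step 2: +2 fires, +2 burnt (F count now 2)
Step 3: +3 fires, +2 burnt (F count now 3)
Step 4: +3 fires, +3 burnt (F count now 3)
Step 5: +1 fires, +3 burnt (F count now 1)
Step 6: +0 fires, +1 burnt (F count now 0)
Fire out after step 6
Initially T: 17, now '.': 19
Total burnt (originally-T cells now '.'): 11

Answer: 11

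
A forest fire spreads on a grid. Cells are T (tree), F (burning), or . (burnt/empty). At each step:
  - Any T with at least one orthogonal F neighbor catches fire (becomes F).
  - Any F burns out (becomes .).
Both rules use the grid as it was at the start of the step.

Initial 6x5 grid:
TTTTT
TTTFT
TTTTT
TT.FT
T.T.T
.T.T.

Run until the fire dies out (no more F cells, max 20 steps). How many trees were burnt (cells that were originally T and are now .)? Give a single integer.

Answer: 19

Derivation:
Step 1: +5 fires, +2 burnt (F count now 5)
Step 2: +6 fires, +5 burnt (F count now 6)
Step 3: +3 fires, +6 burnt (F count now 3)
Step 4: +3 fires, +3 burnt (F count now 3)
Step 5: +1 fires, +3 burnt (F count now 1)
Step 6: +1 fires, +1 burnt (F count now 1)
Step 7: +0 fires, +1 burnt (F count now 0)
Fire out after step 7
Initially T: 22, now '.': 27
Total burnt (originally-T cells now '.'): 19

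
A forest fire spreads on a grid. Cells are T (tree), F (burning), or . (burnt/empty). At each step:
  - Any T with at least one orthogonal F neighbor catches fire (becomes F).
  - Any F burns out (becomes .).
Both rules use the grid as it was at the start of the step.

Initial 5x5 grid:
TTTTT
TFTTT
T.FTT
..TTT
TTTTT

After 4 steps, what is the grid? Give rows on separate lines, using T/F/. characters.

Step 1: 5 trees catch fire, 2 burn out
  TFTTT
  F.FTT
  T..FT
  ..FTT
  TTTTT
Step 2: 7 trees catch fire, 5 burn out
  F.FTT
  ...FT
  F...F
  ...FT
  TTFTT
Step 3: 5 trees catch fire, 7 burn out
  ...FT
  ....F
  .....
  ....F
  TF.FT
Step 4: 3 trees catch fire, 5 burn out
  ....F
  .....
  .....
  .....
  F...F

....F
.....
.....
.....
F...F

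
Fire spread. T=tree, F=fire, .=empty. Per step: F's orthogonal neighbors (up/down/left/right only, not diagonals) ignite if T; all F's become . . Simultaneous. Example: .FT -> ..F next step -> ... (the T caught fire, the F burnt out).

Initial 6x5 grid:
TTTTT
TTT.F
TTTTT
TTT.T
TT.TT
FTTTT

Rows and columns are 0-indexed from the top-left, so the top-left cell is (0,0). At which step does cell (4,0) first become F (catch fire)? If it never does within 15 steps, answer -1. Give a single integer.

Step 1: cell (4,0)='F' (+4 fires, +2 burnt)
  -> target ignites at step 1
Step 2: cell (4,0)='.' (+6 fires, +4 burnt)
Step 3: cell (4,0)='.' (+6 fires, +6 burnt)
Step 4: cell (4,0)='.' (+7 fires, +6 burnt)
Step 5: cell (4,0)='.' (+2 fires, +7 burnt)
Step 6: cell (4,0)='.' (+0 fires, +2 burnt)
  fire out at step 6

1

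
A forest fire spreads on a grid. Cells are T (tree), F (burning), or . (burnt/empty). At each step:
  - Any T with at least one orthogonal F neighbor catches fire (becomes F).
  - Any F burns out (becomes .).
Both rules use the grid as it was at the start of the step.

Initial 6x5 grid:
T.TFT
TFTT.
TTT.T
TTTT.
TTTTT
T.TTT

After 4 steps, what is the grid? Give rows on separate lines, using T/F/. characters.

Step 1: 6 trees catch fire, 2 burn out
  T.F.F
  F.FF.
  TFT.T
  TTTT.
  TTTTT
  T.TTT
Step 2: 4 trees catch fire, 6 burn out
  F....
  .....
  F.F.T
  TFTT.
  TTTTT
  T.TTT
Step 3: 3 trees catch fire, 4 burn out
  .....
  .....
  ....T
  F.FT.
  TFTTT
  T.TTT
Step 4: 3 trees catch fire, 3 burn out
  .....
  .....
  ....T
  ...F.
  F.FTT
  T.TTT

.....
.....
....T
...F.
F.FTT
T.TTT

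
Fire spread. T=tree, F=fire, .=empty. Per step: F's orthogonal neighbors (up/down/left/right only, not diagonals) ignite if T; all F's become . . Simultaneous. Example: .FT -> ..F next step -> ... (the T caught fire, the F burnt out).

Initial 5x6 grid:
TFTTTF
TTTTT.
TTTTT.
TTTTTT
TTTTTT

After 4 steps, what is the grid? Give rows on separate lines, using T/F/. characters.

Step 1: 4 trees catch fire, 2 burn out
  F.FTF.
  TFTTT.
  TTTTT.
  TTTTTT
  TTTTTT
Step 2: 5 trees catch fire, 4 burn out
  ...F..
  F.FTF.
  TFTTT.
  TTTTTT
  TTTTTT
Step 3: 5 trees catch fire, 5 burn out
  ......
  ...F..
  F.FTF.
  TFTTTT
  TTTTTT
Step 4: 5 trees catch fire, 5 burn out
  ......
  ......
  ...F..
  F.FTFT
  TFTTTT

......
......
...F..
F.FTFT
TFTTTT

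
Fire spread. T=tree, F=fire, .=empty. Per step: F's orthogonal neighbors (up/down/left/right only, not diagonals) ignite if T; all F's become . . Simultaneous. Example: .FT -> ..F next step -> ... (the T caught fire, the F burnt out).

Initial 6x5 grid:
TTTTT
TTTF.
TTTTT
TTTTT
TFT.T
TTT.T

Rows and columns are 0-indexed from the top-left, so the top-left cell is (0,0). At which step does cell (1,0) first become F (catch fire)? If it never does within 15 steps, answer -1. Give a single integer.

Step 1: cell (1,0)='T' (+7 fires, +2 burnt)
Step 2: cell (1,0)='T' (+11 fires, +7 burnt)
Step 3: cell (1,0)='F' (+4 fires, +11 burnt)
  -> target ignites at step 3
Step 4: cell (1,0)='.' (+2 fires, +4 burnt)
Step 5: cell (1,0)='.' (+1 fires, +2 burnt)
Step 6: cell (1,0)='.' (+0 fires, +1 burnt)
  fire out at step 6

3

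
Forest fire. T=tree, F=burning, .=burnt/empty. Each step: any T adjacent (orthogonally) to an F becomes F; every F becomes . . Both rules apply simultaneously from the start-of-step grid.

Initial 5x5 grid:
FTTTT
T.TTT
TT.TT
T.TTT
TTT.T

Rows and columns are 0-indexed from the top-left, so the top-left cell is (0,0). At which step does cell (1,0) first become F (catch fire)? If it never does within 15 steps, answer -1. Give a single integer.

Step 1: cell (1,0)='F' (+2 fires, +1 burnt)
  -> target ignites at step 1
Step 2: cell (1,0)='.' (+2 fires, +2 burnt)
Step 3: cell (1,0)='.' (+4 fires, +2 burnt)
Step 4: cell (1,0)='.' (+3 fires, +4 burnt)
Step 5: cell (1,0)='.' (+3 fires, +3 burnt)
Step 6: cell (1,0)='.' (+3 fires, +3 burnt)
Step 7: cell (1,0)='.' (+2 fires, +3 burnt)
Step 8: cell (1,0)='.' (+1 fires, +2 burnt)
Step 9: cell (1,0)='.' (+0 fires, +1 burnt)
  fire out at step 9

1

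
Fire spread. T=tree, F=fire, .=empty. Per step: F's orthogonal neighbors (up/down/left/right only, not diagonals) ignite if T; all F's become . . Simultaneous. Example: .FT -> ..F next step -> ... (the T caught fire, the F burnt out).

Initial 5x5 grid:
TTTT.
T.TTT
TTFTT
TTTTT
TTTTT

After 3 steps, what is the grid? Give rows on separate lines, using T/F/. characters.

Step 1: 4 trees catch fire, 1 burn out
  TTTT.
  T.FTT
  TF.FT
  TTFTT
  TTTTT
Step 2: 7 trees catch fire, 4 burn out
  TTFT.
  T..FT
  F...F
  TF.FT
  TTFTT
Step 3: 8 trees catch fire, 7 burn out
  TF.F.
  F...F
  .....
  F...F
  TF.FT

TF.F.
F...F
.....
F...F
TF.FT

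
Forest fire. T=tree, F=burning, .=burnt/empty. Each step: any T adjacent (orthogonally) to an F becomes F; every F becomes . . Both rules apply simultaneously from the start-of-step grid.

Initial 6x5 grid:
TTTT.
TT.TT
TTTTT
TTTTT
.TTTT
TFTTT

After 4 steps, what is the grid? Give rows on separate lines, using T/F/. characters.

Step 1: 3 trees catch fire, 1 burn out
  TTTT.
  TT.TT
  TTTTT
  TTTTT
  .FTTT
  F.FTT
Step 2: 3 trees catch fire, 3 burn out
  TTTT.
  TT.TT
  TTTTT
  TFTTT
  ..FTT
  ...FT
Step 3: 5 trees catch fire, 3 burn out
  TTTT.
  TT.TT
  TFTTT
  F.FTT
  ...FT
  ....F
Step 4: 5 trees catch fire, 5 burn out
  TTTT.
  TF.TT
  F.FTT
  ...FT
  ....F
  .....

TTTT.
TF.TT
F.FTT
...FT
....F
.....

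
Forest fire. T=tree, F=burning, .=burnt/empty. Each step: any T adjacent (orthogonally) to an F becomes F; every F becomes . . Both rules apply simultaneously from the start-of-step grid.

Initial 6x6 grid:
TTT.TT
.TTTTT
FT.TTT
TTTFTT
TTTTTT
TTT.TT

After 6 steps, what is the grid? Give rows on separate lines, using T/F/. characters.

Step 1: 6 trees catch fire, 2 burn out
  TTT.TT
  .TTTTT
  .F.FTT
  FTF.FT
  TTTFTT
  TTT.TT
Step 2: 8 trees catch fire, 6 burn out
  TTT.TT
  .FTFTT
  ....FT
  .F...F
  FTF.FT
  TTT.TT
Step 3: 9 trees catch fire, 8 burn out
  TFT.TT
  ..F.FT
  .....F
  ......
  .F...F
  FTF.FT
Step 4: 6 trees catch fire, 9 burn out
  F.F.FT
  .....F
  ......
  ......
  ......
  .F...F
Step 5: 1 trees catch fire, 6 burn out
  .....F
  ......
  ......
  ......
  ......
  ......
Step 6: 0 trees catch fire, 1 burn out
  ......
  ......
  ......
  ......
  ......
  ......

......
......
......
......
......
......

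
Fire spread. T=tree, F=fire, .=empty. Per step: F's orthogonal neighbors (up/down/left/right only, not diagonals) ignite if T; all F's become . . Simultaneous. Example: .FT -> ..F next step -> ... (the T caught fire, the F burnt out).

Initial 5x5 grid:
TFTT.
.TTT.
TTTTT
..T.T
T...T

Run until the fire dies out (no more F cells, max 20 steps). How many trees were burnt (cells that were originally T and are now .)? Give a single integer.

Answer: 14

Derivation:
Step 1: +3 fires, +1 burnt (F count now 3)
Step 2: +3 fires, +3 burnt (F count now 3)
Step 3: +3 fires, +3 burnt (F count now 3)
Step 4: +2 fires, +3 burnt (F count now 2)
Step 5: +1 fires, +2 burnt (F count now 1)
Step 6: +1 fires, +1 burnt (F count now 1)
Step 7: +1 fires, +1 burnt (F count now 1)
Step 8: +0 fires, +1 burnt (F count now 0)
Fire out after step 8
Initially T: 15, now '.': 24
Total burnt (originally-T cells now '.'): 14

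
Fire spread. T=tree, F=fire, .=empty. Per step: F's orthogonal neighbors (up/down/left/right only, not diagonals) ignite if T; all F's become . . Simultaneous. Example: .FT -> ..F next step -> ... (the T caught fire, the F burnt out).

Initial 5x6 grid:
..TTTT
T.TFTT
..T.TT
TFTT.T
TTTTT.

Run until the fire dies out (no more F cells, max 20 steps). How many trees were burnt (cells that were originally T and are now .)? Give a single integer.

Step 1: +6 fires, +2 burnt (F count now 6)
Step 2: +8 fires, +6 burnt (F count now 8)
Step 3: +3 fires, +8 burnt (F count now 3)
Step 4: +2 fires, +3 burnt (F count now 2)
Step 5: +0 fires, +2 burnt (F count now 0)
Fire out after step 5
Initially T: 20, now '.': 29
Total burnt (originally-T cells now '.'): 19

Answer: 19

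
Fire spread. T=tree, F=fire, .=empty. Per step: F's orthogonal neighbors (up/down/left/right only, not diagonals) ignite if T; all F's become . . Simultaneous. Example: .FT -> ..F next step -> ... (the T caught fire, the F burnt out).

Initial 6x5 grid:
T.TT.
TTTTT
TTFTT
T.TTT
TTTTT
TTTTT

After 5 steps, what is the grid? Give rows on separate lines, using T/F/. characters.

Step 1: 4 trees catch fire, 1 burn out
  T.TT.
  TTFTT
  TF.FT
  T.FTT
  TTTTT
  TTTTT
Step 2: 7 trees catch fire, 4 burn out
  T.FT.
  TF.FT
  F...F
  T..FT
  TTFTT
  TTTTT
Step 3: 8 trees catch fire, 7 burn out
  T..F.
  F...F
  .....
  F...F
  TF.FT
  TTFTT
Step 4: 5 trees catch fire, 8 burn out
  F....
  .....
  .....
  .....
  F...F
  TF.FT
Step 5: 2 trees catch fire, 5 burn out
  .....
  .....
  .....
  .....
  .....
  F...F

.....
.....
.....
.....
.....
F...F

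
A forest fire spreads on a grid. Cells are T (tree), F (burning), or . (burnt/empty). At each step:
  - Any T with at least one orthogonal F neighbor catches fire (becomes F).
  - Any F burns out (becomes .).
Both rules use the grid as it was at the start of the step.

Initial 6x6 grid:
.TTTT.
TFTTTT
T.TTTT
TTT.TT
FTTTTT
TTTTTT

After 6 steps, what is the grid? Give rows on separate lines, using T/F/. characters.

Step 1: 6 trees catch fire, 2 burn out
  .FTTT.
  F.FTTT
  T.TTTT
  FTT.TT
  .FTTTT
  FTTTTT
Step 2: 7 trees catch fire, 6 burn out
  ..FTT.
  ...FTT
  F.FTTT
  .FT.TT
  ..FTTT
  .FTTTT
Step 3: 6 trees catch fire, 7 burn out
  ...FT.
  ....FT
  ...FTT
  ..F.TT
  ...FTT
  ..FTTT
Step 4: 5 trees catch fire, 6 burn out
  ....F.
  .....F
  ....FT
  ....TT
  ....FT
  ...FTT
Step 5: 4 trees catch fire, 5 burn out
  ......
  ......
  .....F
  ....FT
  .....F
  ....FT
Step 6: 2 trees catch fire, 4 burn out
  ......
  ......
  ......
  .....F
  ......
  .....F

......
......
......
.....F
......
.....F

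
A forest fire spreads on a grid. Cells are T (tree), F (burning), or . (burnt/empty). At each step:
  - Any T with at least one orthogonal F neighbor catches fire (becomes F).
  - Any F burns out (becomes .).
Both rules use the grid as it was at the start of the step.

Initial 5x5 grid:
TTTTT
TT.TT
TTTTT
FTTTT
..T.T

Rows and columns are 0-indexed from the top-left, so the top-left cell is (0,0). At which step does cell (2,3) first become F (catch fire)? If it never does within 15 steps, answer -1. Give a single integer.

Step 1: cell (2,3)='T' (+2 fires, +1 burnt)
Step 2: cell (2,3)='T' (+3 fires, +2 burnt)
Step 3: cell (2,3)='T' (+5 fires, +3 burnt)
Step 4: cell (2,3)='F' (+3 fires, +5 burnt)
  -> target ignites at step 4
Step 5: cell (2,3)='.' (+4 fires, +3 burnt)
Step 6: cell (2,3)='.' (+2 fires, +4 burnt)
Step 7: cell (2,3)='.' (+1 fires, +2 burnt)
Step 8: cell (2,3)='.' (+0 fires, +1 burnt)
  fire out at step 8

4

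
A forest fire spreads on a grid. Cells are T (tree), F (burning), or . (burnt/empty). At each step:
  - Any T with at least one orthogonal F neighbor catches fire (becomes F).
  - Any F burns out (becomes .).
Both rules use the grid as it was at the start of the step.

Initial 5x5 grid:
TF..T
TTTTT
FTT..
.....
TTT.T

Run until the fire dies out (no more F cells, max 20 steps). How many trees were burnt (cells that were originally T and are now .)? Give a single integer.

Step 1: +4 fires, +2 burnt (F count now 4)
Step 2: +2 fires, +4 burnt (F count now 2)
Step 3: +1 fires, +2 burnt (F count now 1)
Step 4: +1 fires, +1 burnt (F count now 1)
Step 5: +1 fires, +1 burnt (F count now 1)
Step 6: +0 fires, +1 burnt (F count now 0)
Fire out after step 6
Initially T: 13, now '.': 21
Total burnt (originally-T cells now '.'): 9

Answer: 9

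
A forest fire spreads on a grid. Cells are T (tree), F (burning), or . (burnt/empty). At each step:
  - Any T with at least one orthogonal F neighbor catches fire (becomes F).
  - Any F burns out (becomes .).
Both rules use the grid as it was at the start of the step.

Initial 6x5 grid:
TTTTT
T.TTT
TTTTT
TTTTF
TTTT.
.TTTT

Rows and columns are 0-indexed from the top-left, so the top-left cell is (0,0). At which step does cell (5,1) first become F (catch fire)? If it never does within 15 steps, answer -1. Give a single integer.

Step 1: cell (5,1)='T' (+2 fires, +1 burnt)
Step 2: cell (5,1)='T' (+4 fires, +2 burnt)
Step 3: cell (5,1)='T' (+6 fires, +4 burnt)
Step 4: cell (5,1)='T' (+7 fires, +6 burnt)
Step 5: cell (5,1)='F' (+4 fires, +7 burnt)
  -> target ignites at step 5
Step 6: cell (5,1)='.' (+2 fires, +4 burnt)
Step 7: cell (5,1)='.' (+1 fires, +2 burnt)
Step 8: cell (5,1)='.' (+0 fires, +1 burnt)
  fire out at step 8

5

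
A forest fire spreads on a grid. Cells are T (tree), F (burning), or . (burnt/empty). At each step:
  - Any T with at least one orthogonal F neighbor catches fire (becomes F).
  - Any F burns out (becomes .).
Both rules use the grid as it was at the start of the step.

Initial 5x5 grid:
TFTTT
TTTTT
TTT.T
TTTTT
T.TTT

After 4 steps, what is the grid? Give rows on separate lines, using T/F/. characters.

Step 1: 3 trees catch fire, 1 burn out
  F.FTT
  TFTTT
  TTT.T
  TTTTT
  T.TTT
Step 2: 4 trees catch fire, 3 burn out
  ...FT
  F.FTT
  TFT.T
  TTTTT
  T.TTT
Step 3: 5 trees catch fire, 4 burn out
  ....F
  ...FT
  F.F.T
  TFTTT
  T.TTT
Step 4: 3 trees catch fire, 5 burn out
  .....
  ....F
  ....T
  F.FTT
  T.TTT

.....
....F
....T
F.FTT
T.TTT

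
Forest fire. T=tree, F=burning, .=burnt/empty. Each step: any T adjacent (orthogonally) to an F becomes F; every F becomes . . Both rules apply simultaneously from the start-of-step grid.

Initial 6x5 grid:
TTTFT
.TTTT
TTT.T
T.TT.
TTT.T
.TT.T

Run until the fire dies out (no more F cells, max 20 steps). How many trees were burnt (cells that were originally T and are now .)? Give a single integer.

Answer: 20

Derivation:
Step 1: +3 fires, +1 burnt (F count now 3)
Step 2: +3 fires, +3 burnt (F count now 3)
Step 3: +4 fires, +3 burnt (F count now 4)
Step 4: +2 fires, +4 burnt (F count now 2)
Step 5: +3 fires, +2 burnt (F count now 3)
Step 6: +3 fires, +3 burnt (F count now 3)
Step 7: +2 fires, +3 burnt (F count now 2)
Step 8: +0 fires, +2 burnt (F count now 0)
Fire out after step 8
Initially T: 22, now '.': 28
Total burnt (originally-T cells now '.'): 20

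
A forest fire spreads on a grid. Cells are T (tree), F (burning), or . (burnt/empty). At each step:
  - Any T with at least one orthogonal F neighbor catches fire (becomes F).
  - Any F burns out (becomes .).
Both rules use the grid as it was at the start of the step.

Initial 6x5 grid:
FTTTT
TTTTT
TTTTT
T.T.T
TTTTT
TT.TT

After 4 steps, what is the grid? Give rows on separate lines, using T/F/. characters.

Step 1: 2 trees catch fire, 1 burn out
  .FTTT
  FTTTT
  TTTTT
  T.T.T
  TTTTT
  TT.TT
Step 2: 3 trees catch fire, 2 burn out
  ..FTT
  .FTTT
  FTTTT
  T.T.T
  TTTTT
  TT.TT
Step 3: 4 trees catch fire, 3 burn out
  ...FT
  ..FTT
  .FTTT
  F.T.T
  TTTTT
  TT.TT
Step 4: 4 trees catch fire, 4 burn out
  ....F
  ...FT
  ..FTT
  ..T.T
  FTTTT
  TT.TT

....F
...FT
..FTT
..T.T
FTTTT
TT.TT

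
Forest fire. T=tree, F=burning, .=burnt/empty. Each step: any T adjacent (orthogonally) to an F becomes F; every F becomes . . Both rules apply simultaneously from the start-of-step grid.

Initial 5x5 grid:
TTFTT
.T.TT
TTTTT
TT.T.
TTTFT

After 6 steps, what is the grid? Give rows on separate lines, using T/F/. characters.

Step 1: 5 trees catch fire, 2 burn out
  TF.FT
  .T.TT
  TTTTT
  TT.F.
  TTF.F
Step 2: 6 trees catch fire, 5 burn out
  F...F
  .F.FT
  TTTFT
  TT...
  TF...
Step 3: 6 trees catch fire, 6 burn out
  .....
  ....F
  TFF.F
  TF...
  F....
Step 4: 2 trees catch fire, 6 burn out
  .....
  .....
  F....
  F....
  .....
Step 5: 0 trees catch fire, 2 burn out
  .....
  .....
  .....
  .....
  .....
Step 6: 0 trees catch fire, 0 burn out
  .....
  .....
  .....
  .....
  .....

.....
.....
.....
.....
.....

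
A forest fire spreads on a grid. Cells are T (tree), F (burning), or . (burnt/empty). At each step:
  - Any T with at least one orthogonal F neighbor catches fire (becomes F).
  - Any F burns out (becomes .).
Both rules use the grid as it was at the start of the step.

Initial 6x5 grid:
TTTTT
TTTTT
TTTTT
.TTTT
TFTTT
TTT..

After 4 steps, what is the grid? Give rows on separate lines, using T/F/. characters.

Step 1: 4 trees catch fire, 1 burn out
  TTTTT
  TTTTT
  TTTTT
  .FTTT
  F.FTT
  TFT..
Step 2: 5 trees catch fire, 4 burn out
  TTTTT
  TTTTT
  TFTTT
  ..FTT
  ...FT
  F.F..
Step 3: 5 trees catch fire, 5 burn out
  TTTTT
  TFTTT
  F.FTT
  ...FT
  ....F
  .....
Step 4: 5 trees catch fire, 5 burn out
  TFTTT
  F.FTT
  ...FT
  ....F
  .....
  .....

TFTTT
F.FTT
...FT
....F
.....
.....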